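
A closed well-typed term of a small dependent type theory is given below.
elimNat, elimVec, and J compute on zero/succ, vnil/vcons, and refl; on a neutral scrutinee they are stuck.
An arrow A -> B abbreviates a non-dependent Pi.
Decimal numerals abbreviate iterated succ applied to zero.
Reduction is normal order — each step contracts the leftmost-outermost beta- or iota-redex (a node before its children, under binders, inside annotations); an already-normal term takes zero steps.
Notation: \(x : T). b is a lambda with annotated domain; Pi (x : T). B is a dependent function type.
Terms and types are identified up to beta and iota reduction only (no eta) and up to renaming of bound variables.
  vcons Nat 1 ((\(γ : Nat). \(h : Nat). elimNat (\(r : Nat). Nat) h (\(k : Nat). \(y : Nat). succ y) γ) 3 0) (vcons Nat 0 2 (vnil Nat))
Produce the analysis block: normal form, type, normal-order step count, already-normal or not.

resulting normal form:
  vcons Nat 1 3 (vcons Nat 0 2 (vnil Nat))
type:
  Vec Nat 2
steps to reach normal form (normal order): 12
started in normal form: no
first redex: a beta-redex


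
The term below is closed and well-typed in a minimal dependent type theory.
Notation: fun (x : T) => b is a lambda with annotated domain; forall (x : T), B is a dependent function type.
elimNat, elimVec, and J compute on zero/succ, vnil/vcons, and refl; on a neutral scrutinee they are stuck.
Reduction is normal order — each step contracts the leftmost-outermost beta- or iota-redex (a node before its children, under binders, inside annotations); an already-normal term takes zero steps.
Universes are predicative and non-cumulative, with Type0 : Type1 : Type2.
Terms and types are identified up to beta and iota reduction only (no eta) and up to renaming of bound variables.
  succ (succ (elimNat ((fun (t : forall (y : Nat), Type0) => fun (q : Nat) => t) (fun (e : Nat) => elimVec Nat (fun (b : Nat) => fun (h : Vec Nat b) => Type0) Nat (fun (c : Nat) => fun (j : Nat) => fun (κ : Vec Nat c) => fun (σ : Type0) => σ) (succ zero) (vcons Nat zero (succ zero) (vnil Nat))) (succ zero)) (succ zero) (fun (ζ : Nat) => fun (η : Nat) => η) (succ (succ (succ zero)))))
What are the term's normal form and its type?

reduced normal form:
  succ (succ (succ zero))
inferred type:
  Nat


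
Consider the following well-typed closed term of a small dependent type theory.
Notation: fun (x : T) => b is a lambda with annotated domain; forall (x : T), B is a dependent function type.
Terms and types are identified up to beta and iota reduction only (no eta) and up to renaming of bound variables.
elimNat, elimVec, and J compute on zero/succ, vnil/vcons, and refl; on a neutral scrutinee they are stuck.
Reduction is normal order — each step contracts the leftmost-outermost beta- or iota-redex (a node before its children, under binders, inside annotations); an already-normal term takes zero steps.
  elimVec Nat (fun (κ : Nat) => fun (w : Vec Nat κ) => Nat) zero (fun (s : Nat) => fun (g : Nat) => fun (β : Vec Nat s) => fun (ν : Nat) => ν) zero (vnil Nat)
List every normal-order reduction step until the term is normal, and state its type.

reduction (normal order):
  elimVec Nat (fun (κ : Nat) => fun (w : Vec Nat κ) => Nat) zero (fun (s : Nat) => fun (g : Nat) => fun (β : Vec Nat s) => fun (ν : Nat) => ν) zero (vnil Nat)
  ~> zero
the term's type:
  Nat


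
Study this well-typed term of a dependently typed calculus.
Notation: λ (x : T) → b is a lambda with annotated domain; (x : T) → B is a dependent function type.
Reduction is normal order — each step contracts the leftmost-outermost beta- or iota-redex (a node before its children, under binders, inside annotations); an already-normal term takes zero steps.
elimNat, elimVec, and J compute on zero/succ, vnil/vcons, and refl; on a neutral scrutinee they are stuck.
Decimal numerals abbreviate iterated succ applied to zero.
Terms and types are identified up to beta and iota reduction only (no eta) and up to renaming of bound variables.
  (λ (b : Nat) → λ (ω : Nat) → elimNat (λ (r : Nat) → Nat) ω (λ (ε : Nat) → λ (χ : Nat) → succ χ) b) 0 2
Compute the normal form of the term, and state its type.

reduced normal form:
  2
type:
  Nat


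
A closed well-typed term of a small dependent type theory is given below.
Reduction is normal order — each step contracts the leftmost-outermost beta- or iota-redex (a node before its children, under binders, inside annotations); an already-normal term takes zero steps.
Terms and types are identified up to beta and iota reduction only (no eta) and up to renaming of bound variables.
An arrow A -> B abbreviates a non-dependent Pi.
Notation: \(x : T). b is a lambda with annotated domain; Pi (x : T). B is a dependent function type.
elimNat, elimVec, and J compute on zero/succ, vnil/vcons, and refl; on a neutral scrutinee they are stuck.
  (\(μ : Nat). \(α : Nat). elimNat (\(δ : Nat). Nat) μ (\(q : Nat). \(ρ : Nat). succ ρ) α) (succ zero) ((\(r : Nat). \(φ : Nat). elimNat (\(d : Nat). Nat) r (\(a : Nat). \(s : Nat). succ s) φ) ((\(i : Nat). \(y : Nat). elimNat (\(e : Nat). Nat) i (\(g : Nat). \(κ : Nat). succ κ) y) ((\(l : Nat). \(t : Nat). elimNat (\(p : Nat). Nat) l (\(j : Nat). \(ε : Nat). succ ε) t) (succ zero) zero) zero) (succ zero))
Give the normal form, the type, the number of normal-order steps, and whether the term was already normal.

reduced normal form:
  succ (succ (succ zero))
inferred type:
  Nat
normal-order step count: 21
started in normal form: no
first contracted redex: a beta-redex


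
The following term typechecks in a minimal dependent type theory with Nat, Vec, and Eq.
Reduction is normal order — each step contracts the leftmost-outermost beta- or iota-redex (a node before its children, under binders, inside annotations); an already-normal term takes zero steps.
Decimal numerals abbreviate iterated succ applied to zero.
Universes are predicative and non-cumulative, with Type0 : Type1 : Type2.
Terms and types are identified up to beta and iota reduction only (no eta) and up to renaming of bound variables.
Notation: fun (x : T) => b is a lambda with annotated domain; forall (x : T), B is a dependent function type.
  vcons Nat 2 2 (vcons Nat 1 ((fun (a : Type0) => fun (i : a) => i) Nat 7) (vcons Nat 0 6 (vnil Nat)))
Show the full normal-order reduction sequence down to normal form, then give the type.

normal-order reduction:
  vcons Nat 2 2 (vcons Nat 1 ((fun (a : Type0) => fun (i : a) => i) Nat 7) (vcons Nat 0 6 (vnil Nat)))
  ~> vcons Nat 2 2 (vcons Nat 1 ((fun (a : Nat) => a) 7) (vcons Nat 0 6 (vnil Nat)))
  ~> vcons Nat 2 2 (vcons Nat 1 7 (vcons Nat 0 6 (vnil Nat)))
type:
  Vec Nat 3


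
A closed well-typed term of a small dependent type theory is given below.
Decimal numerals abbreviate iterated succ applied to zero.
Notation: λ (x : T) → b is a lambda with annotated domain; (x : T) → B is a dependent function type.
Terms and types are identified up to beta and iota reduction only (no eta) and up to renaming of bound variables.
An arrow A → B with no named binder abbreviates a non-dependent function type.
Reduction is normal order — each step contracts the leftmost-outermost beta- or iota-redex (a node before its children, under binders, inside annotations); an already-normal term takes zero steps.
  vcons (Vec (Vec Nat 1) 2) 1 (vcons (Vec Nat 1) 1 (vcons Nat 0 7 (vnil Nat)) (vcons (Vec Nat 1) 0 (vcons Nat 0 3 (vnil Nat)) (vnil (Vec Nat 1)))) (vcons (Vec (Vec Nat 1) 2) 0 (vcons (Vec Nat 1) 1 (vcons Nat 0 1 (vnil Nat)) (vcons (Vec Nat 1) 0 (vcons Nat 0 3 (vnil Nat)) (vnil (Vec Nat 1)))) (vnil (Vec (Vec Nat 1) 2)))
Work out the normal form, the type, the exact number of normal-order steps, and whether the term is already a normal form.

resulting normal form:
  vcons (Vec (Vec Nat 1) 2) 1 (vcons (Vec Nat 1) 1 (vcons Nat 0 7 (vnil Nat)) (vcons (Vec Nat 1) 0 (vcons Nat 0 3 (vnil Nat)) (vnil (Vec Nat 1)))) (vcons (Vec (Vec Nat 1) 2) 0 (vcons (Vec Nat 1) 1 (vcons Nat 0 1 (vnil Nat)) (vcons (Vec Nat 1) 0 (vcons Nat 0 3 (vnil Nat)) (vnil (Vec Nat 1)))) (vnil (Vec (Vec Nat 1) 2)))
type:
  Vec (Vec (Vec Nat 1) 2) 2
reduction steps (normal order): 0
already normal: yes


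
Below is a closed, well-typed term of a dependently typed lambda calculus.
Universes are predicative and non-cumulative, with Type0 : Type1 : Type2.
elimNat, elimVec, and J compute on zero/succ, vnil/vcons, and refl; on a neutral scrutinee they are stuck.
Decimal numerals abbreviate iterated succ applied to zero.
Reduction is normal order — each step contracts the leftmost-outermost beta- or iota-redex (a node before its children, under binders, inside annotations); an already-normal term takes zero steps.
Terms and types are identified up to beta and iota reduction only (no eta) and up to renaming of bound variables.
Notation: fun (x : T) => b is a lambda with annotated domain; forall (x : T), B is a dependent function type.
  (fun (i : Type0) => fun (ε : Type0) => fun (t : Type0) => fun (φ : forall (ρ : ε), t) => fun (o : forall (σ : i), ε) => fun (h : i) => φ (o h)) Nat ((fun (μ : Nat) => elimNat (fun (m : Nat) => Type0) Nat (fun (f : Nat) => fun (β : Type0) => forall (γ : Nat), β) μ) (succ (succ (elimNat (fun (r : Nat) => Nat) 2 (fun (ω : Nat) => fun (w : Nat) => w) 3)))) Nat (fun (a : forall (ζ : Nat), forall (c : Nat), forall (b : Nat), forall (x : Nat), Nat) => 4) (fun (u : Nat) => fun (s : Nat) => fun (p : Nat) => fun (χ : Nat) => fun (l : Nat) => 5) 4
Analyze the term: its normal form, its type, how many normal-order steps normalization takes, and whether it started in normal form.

normal form:
  4
the term's type:
  Nat
normal-order step count: 7
started in normal form: no
first redex: a beta-redex


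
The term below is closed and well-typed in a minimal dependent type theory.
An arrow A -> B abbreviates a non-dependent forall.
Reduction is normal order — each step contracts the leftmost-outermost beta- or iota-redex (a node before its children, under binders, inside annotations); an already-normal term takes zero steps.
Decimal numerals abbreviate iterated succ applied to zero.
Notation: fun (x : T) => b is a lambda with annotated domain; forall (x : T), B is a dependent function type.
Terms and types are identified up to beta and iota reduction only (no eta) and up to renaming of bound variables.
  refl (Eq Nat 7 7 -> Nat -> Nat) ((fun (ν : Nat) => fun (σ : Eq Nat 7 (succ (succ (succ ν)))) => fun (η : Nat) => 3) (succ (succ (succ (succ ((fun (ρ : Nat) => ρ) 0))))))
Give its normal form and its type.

normal form:
  refl (Eq Nat 7 7 -> Nat -> Nat) (fun (ν : Eq Nat 7 7) => fun (σ : Nat) => 3)
the term's type:
  Eq (Eq Nat 7 7 -> Nat -> Nat) (fun (ν : Eq Nat 7 7) => fun (σ : Nat) => 3) (fun (η : Eq Nat 7 7) => fun (ρ : Nat) => 3)
observation: the leftmost-outermost redex is a beta-redex, and normalization takes 2 steps.


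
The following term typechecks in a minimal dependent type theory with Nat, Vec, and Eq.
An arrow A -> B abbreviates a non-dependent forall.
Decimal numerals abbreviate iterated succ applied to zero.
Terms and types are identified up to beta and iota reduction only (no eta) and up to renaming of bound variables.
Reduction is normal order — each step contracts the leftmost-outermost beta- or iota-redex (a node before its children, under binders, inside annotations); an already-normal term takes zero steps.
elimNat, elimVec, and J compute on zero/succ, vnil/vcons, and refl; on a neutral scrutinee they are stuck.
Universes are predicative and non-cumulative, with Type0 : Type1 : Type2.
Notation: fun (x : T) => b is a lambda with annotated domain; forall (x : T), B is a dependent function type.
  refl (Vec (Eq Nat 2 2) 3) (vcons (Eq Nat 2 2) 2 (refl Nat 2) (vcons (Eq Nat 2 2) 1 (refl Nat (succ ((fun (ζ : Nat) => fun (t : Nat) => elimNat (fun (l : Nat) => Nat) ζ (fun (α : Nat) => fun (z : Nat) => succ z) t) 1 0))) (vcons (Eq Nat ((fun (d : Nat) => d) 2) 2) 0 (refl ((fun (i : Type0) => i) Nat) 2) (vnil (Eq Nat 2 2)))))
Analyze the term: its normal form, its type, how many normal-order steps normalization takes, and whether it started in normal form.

reduced normal form:
  refl (Vec (Eq Nat 2 2) 3) (vcons (Eq Nat 2 2) 2 (refl Nat 2) (vcons (Eq Nat 2 2) 1 (refl Nat 2) (vcons (Eq Nat 2 2) 0 (refl Nat 2) (vnil (Eq Nat 2 2)))))
type:
  Eq (Vec (Eq Nat 2 2) 3) (vcons (Eq Nat 2 2) 2 (refl Nat 2) (vcons (Eq Nat 2 2) 1 (refl Nat 2) (vcons (Eq Nat 2 2) 0 (refl Nat 2) (vnil (Eq Nat 2 2))))) (vcons (Eq Nat 2 2) 2 (refl Nat 2) (vcons (Eq Nat 2 2) 1 (refl Nat 2) (vcons (Eq Nat 2 2) 0 (refl Nat 2) (vnil (Eq Nat 2 2)))))
normal-order step count: 5
started in normal form: no
first contracted redex: a beta-redex


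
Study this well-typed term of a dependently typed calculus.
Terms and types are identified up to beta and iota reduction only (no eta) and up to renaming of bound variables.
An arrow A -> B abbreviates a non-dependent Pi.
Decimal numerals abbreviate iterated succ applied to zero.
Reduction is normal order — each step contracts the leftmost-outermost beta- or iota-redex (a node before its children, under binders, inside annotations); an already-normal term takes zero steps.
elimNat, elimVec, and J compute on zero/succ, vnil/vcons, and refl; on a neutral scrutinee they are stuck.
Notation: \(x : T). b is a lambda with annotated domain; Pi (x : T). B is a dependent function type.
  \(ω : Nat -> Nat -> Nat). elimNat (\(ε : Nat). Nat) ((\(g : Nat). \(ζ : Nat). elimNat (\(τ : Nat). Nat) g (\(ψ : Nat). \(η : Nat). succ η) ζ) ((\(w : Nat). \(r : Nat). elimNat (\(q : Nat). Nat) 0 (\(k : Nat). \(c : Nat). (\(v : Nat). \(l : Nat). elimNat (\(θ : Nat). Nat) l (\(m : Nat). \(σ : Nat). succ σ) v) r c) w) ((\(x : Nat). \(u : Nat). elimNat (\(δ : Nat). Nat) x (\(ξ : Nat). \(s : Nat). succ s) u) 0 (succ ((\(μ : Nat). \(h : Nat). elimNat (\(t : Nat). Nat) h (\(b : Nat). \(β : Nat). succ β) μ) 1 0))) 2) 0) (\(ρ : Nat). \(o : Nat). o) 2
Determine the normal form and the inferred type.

normal form:
  \(ω : Nat -> Nat -> Nat). 4
the term's type:
  (Nat -> Nat -> Nat) -> Nat


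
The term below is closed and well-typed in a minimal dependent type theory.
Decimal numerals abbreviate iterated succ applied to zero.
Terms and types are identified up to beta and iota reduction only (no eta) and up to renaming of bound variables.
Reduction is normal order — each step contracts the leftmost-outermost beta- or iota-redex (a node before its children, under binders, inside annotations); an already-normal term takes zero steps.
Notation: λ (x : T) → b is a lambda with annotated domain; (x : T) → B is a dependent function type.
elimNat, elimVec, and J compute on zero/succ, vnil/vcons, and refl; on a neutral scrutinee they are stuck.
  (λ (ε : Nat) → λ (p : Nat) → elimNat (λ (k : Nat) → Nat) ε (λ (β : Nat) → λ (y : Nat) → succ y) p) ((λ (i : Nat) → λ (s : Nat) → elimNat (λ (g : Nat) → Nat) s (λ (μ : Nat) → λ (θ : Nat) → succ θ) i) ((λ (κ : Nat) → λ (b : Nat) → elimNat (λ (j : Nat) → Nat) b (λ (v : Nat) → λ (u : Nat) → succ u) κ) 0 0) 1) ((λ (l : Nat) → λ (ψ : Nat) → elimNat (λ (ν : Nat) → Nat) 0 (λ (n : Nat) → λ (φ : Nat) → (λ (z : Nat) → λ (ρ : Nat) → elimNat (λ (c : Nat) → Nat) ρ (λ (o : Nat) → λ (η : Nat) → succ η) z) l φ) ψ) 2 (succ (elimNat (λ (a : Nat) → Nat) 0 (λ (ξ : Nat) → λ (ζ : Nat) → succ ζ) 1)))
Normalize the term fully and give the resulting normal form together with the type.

reduced normal form:
  5
inferred type:
  Nat
observation: the first redex contracted is a beta-redex; the normal form is reached in 52 normal-order steps.


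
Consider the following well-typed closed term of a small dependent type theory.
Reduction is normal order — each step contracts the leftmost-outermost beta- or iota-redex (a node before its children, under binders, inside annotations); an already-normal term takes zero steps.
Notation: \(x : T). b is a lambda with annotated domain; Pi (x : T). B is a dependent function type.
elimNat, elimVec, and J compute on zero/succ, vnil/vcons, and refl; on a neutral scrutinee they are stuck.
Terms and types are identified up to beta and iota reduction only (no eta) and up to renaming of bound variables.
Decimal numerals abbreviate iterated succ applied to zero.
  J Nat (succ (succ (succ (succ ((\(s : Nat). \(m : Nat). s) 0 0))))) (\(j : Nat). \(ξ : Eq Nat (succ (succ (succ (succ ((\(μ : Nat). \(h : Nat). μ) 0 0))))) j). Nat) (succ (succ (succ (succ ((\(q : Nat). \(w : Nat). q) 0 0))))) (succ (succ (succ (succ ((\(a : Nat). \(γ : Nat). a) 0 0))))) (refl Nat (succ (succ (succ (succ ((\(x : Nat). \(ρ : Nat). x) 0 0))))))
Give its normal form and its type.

resulting normal form:
  4
type:
  Nat
observation: contracting a J iota-redex first, the term normalizes in 3 steps.


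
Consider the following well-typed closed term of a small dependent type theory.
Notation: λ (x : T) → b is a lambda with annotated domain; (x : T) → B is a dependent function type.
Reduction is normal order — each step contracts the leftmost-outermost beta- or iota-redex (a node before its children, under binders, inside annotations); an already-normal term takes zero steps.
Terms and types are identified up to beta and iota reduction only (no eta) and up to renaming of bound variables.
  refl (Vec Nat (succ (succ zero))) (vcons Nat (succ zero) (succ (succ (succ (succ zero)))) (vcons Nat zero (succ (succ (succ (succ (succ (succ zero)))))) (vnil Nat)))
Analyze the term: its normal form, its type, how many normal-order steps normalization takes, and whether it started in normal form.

reduced normal form:
  refl (Vec Nat (succ (succ zero))) (vcons Nat (succ zero) (succ (succ (succ (succ zero)))) (vcons Nat zero (succ (succ (succ (succ (succ (succ zero)))))) (vnil Nat)))
the term's type:
  Eq (Vec Nat (succ (succ zero))) (vcons Nat (succ zero) (succ (succ (succ (succ zero)))) (vcons Nat zero (succ (succ (succ (succ (succ (succ zero)))))) (vnil Nat))) (vcons Nat (succ zero) (succ (succ (succ (succ zero)))) (vcons Nat zero (succ (succ (succ (succ (succ (succ zero)))))) (vnil Nat)))
steps to reach normal form (normal order): 0
term was already normal: yes


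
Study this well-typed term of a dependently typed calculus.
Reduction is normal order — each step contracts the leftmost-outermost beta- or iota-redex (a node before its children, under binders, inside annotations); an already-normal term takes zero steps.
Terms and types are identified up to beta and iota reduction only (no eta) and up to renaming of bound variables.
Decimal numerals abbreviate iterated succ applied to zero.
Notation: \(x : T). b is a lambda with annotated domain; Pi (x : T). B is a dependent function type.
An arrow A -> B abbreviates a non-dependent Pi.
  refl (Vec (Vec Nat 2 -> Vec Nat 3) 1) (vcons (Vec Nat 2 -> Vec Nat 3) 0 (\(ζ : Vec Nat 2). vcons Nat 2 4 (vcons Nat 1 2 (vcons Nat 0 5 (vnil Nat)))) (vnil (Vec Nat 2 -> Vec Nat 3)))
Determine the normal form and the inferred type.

normal form:
  refl (Vec (Vec Nat 2 -> Vec Nat 3) 1) (vcons (Vec Nat 2 -> Vec Nat 3) 0 (\(ζ : Vec Nat 2). vcons Nat 2 4 (vcons Nat 1 2 (vcons Nat 0 5 (vnil Nat)))) (vnil (Vec Nat 2 -> Vec Nat 3)))
type:
  Eq (Vec (Vec Nat 2 -> Vec Nat 3) 1) (vcons (Vec Nat 2 -> Vec Nat 3) 0 (\(ζ : Vec Nat 2). vcons Nat 2 4 (vcons Nat 1 2 (vcons Nat 0 5 (vnil Nat)))) (vnil (Vec Nat 2 -> Vec Nat 3))) (vcons (Vec Nat 2 -> Vec Nat 3) 0 (\(θ : Vec Nat 2). vcons Nat 2 4 (vcons Nat 1 2 (vcons Nat 0 5 (vnil Nat)))) (vnil (Vec Nat 2 -> Vec Nat 3)))
observation: no redex remains anywhere in the term; it is its own normal form.


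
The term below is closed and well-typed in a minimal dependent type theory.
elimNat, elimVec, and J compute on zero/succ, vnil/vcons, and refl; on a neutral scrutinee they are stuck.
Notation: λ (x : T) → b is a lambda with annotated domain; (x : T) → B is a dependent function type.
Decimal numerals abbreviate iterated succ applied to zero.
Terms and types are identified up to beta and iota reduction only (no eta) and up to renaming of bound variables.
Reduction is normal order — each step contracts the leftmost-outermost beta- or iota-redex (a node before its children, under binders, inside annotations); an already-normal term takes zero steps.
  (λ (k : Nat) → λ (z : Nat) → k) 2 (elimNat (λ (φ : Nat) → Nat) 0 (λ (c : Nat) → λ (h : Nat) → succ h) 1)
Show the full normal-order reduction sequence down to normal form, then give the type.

normal-order reduction sequence:
  (λ (k : Nat) → λ (z : Nat) → k) 2 (elimNat (λ (φ : Nat) → Nat) 0 (λ (c : Nat) → λ (h : Nat) → succ h) 1)
  ~> (λ (k : Nat) → 2) (elimNat (λ (z : Nat) → Nat) 0 (λ (φ : Nat) → λ (c : Nat) → succ c) 1)
  ~> 2
type:
  Nat


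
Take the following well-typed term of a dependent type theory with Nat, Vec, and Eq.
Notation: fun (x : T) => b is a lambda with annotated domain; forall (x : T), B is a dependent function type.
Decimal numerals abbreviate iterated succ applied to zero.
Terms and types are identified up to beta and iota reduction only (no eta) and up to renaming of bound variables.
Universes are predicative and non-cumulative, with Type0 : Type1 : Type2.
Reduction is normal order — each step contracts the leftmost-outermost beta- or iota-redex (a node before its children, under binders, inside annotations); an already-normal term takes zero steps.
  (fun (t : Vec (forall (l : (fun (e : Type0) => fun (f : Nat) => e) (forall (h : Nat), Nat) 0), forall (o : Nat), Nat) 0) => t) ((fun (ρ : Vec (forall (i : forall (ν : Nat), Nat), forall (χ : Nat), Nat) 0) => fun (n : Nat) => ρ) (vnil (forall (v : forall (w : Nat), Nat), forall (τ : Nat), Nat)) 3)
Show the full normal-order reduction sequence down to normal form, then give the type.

reduction (normal order):
  (fun (t : Vec (forall (l : (fun (e : Type0) => fun (f : Nat) => e) (forall (h : Nat), Nat) 0), forall (o : Nat), Nat) 0) => t) ((fun (ρ : Vec (forall (i : forall (ν : Nat), Nat), forall (χ : Nat), Nat) 0) => fun (n : Nat) => ρ) (vnil (forall (v : forall (w : Nat), Nat), forall (τ : Nat), Nat)) 3)
  ~> (fun (t : Vec (forall (l : forall (e : Nat), Nat), forall (f : Nat), Nat) 0) => fun (h : Nat) => t) (vnil (forall (o : forall (ρ : Nat), Nat), forall (i : Nat), Nat)) 3
  ~> (fun (t : Nat) => vnil (forall (l : forall (e : Nat), Nat), forall (f : Nat), Nat)) 3
  ~> vnil (forall (t : forall (l : Nat), Nat), forall (e : Nat), Nat)
inferred type:
  Vec (forall (t : forall (l : Nat), Nat), forall (e : Nat), Nat) 0


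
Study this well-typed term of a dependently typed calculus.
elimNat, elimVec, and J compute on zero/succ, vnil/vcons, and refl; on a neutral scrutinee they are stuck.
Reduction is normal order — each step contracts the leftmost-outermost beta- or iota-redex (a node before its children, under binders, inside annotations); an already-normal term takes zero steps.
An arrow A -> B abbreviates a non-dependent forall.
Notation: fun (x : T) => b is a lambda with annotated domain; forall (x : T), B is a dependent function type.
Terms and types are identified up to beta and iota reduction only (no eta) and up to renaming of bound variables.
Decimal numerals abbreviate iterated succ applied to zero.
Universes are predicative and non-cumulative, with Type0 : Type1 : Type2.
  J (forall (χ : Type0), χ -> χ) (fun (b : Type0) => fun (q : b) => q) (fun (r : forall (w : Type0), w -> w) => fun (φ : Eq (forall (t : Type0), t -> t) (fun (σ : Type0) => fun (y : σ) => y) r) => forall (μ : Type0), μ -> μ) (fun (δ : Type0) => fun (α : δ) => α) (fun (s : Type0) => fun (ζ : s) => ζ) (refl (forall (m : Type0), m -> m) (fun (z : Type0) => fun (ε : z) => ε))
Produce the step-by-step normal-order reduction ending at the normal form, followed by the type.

normal-order reduction:
  J (forall (χ : Type0), χ -> χ) (fun (b : Type0) => fun (q : b) => q) (fun (r : forall (w : Type0), w -> w) => fun (φ : Eq (forall (t : Type0), t -> t) (fun (σ : Type0) => fun (y : σ) => y) r) => forall (μ : Type0), μ -> μ) (fun (δ : Type0) => fun (α : δ) => α) (fun (s : Type0) => fun (ζ : s) => ζ) (refl (forall (m : Type0), m -> m) (fun (z : Type0) => fun (ε : z) => ε))
  ~> fun (χ : Type0) => fun (b : χ) => b
the term's type:
  forall (χ : Type0), χ -> χ


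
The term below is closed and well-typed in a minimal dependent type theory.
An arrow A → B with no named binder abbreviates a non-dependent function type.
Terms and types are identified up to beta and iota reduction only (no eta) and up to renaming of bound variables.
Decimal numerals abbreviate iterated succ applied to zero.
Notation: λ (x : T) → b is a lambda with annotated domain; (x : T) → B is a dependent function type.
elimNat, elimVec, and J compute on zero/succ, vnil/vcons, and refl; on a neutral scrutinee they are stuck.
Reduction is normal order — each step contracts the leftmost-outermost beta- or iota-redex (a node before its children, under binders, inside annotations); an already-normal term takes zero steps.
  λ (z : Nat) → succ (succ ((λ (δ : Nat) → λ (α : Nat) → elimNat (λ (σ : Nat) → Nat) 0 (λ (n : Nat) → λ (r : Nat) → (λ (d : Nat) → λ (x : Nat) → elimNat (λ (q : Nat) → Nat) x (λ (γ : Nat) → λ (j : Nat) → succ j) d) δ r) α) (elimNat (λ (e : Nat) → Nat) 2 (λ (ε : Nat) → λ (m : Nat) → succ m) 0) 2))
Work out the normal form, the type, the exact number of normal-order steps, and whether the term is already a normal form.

normal form:
  λ (z : Nat) → 6
the term's type:
  Nat → Nat
steps to reach normal form (normal order): 29
started in normal form: no
first redex: a beta-redex


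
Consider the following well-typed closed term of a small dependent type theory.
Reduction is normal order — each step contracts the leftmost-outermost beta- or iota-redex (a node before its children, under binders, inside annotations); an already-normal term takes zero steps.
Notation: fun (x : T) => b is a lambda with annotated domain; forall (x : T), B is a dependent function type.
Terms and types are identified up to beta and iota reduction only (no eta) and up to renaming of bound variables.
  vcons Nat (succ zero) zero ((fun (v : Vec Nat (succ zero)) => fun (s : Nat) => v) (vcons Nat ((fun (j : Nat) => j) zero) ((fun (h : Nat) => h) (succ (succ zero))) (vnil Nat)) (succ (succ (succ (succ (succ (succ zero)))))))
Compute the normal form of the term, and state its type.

resulting normal form:
  vcons Nat (succ zero) zero (vcons Nat zero (succ (succ zero)) (vnil Nat))
type:
  Vec Nat (succ (succ zero))
observation: 4 normal-order steps separate the term from its normal form.


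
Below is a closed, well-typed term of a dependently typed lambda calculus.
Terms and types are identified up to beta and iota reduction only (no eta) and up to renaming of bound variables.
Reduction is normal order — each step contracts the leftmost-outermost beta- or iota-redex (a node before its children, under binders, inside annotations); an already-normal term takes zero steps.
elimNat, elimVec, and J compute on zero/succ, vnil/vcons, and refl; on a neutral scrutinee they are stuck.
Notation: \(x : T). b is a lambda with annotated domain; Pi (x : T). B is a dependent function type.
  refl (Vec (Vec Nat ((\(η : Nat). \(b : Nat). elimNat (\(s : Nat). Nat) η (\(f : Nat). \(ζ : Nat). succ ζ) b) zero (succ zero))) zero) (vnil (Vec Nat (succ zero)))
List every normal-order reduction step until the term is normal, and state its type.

reduction (normal order):
  refl (Vec (Vec Nat ((\(η : Nat). \(b : Nat). elimNat (\(s : Nat). Nat) η (\(f : Nat). \(ζ : Nat). succ ζ) b) zero (succ zero))) zero) (vnil (Vec Nat (succ zero)))
  ~> refl (Vec (Vec Nat ((\(η : Nat). elimNat (\(b : Nat). Nat) zero (\(s : Nat). \(f : Nat). succ f) η) (succ zero))) zero) (vnil (Vec Nat (succ zero)))
  ~> refl (Vec (Vec Nat (elimNat (\(η : Nat). Nat) zero (\(b : Nat). \(s : Nat). succ s) (succ zero))) zero) (vnil (Vec Nat (succ zero)))
  ~> refl (Vec (Vec Nat ((\(η : Nat). \(b : Nat). succ b) zero (elimNat (\(s : Nat). Nat) zero (\(f : Nat). \(ζ : Nat). succ ζ) zero))) zero) (vnil (Vec Nat (succ zero)))
  ~> refl (Vec (Vec Nat ((\(η : Nat). succ η) (elimNat (\(b : Nat). Nat) zero (\(s : Nat). \(f : Nat). succ f) zero))) zero) (vnil (Vec Nat (succ zero)))
  ~> refl (Vec (Vec Nat (succ (elimNat (\(η : Nat). Nat) zero (\(b : Nat). \(s : Nat). succ s) zero))) zero) (vnil (Vec Nat (succ zero)))
  ~> refl (Vec (Vec Nat (succ zero)) zero) (vnil (Vec Nat (succ zero)))
the term's type:
  Eq (Vec (Vec Nat (succ zero)) zero) (vnil (Vec Nat (succ zero))) (vnil (Vec Nat (succ zero)))


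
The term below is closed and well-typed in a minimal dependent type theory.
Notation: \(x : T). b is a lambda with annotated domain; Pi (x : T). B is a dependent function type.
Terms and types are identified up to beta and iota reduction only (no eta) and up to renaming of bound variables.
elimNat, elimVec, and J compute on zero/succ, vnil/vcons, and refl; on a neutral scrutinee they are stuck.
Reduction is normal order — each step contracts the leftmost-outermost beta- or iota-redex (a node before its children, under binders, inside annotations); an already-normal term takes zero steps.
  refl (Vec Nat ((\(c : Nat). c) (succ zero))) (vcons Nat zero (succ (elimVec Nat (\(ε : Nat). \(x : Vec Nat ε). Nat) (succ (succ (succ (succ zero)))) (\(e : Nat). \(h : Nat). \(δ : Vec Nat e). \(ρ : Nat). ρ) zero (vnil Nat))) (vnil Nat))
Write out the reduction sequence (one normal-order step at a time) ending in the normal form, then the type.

normal-order reduction sequence:
  refl (Vec Nat ((\(c : Nat). c) (succ zero))) (vcons Nat zero (succ (elimVec Nat (\(ε : Nat). \(x : Vec Nat ε). Nat) (succ (succ (succ (succ zero)))) (\(e : Nat). \(h : Nat). \(δ : Vec Nat e). \(ρ : Nat). ρ) zero (vnil Nat))) (vnil Nat))
  ~> refl (Vec Nat (succ zero)) (vcons Nat zero (succ (elimVec Nat (\(c : Nat). \(ε : Vec Nat c). Nat) (succ (succ (succ (succ zero)))) (\(x : Nat). \(e : Nat). \(h : Vec Nat x). \(δ : Nat). δ) zero (vnil Nat))) (vnil Nat))
  ~> refl (Vec Nat (succ zero)) (vcons Nat zero (succ (succ (succ (succ (succ zero))))) (vnil Nat))
type:
  Eq (Vec Nat (succ zero)) (vcons Nat zero (succ (succ (succ (succ (succ zero))))) (vnil Nat)) (vcons Nat zero (succ (succ (succ (succ (succ zero))))) (vnil Nat))


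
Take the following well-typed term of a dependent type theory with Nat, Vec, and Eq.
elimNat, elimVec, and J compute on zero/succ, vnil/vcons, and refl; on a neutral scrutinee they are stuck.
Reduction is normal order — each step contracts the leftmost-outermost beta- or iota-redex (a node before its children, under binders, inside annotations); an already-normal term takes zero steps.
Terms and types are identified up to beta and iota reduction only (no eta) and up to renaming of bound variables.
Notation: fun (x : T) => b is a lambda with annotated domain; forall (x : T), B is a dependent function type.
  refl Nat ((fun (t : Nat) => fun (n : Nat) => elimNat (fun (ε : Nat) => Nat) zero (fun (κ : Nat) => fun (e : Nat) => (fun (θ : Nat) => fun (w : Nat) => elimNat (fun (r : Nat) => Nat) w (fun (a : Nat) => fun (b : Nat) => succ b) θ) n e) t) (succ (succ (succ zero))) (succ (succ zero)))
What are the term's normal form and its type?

normal form:
  refl Nat (succ (succ (succ (succ (succ (succ zero))))))
type:
  Eq Nat (succ (succ (succ (succ (succ (succ zero)))))) (succ (succ (succ (succ (succ (succ zero))))))


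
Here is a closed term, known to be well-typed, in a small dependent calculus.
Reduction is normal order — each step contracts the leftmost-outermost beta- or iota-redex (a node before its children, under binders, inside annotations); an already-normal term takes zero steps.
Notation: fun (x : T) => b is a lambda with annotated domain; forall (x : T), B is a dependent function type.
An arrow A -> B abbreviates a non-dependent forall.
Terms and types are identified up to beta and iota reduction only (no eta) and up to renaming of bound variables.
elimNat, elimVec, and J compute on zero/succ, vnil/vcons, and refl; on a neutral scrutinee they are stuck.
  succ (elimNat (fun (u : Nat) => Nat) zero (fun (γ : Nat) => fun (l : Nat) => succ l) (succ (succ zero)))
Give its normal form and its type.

resulting normal form:
  succ (succ (succ zero))
the term's type:
  Nat


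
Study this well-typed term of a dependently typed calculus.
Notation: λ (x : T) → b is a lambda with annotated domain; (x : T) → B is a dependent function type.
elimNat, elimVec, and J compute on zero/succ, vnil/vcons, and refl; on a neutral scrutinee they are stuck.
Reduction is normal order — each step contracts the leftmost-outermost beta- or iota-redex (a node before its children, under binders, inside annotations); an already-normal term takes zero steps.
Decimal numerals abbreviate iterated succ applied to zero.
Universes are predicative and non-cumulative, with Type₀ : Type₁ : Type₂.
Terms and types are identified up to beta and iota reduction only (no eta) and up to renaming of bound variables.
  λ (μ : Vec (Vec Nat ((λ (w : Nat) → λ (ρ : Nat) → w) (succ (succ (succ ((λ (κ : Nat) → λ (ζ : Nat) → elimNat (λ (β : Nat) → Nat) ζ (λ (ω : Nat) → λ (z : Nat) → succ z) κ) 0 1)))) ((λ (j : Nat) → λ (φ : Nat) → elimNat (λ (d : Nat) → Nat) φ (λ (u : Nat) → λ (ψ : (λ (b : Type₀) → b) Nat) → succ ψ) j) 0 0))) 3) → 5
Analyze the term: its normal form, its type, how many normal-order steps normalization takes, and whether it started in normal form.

reduced normal form:
  λ (μ : Vec (Vec Nat 4) 3) → 5
the term's type:
  (μ : Vec (Vec Nat 4) 3) → Nat
normal-order step count: 5
already normal: no
first contracted redex: a beta-redex


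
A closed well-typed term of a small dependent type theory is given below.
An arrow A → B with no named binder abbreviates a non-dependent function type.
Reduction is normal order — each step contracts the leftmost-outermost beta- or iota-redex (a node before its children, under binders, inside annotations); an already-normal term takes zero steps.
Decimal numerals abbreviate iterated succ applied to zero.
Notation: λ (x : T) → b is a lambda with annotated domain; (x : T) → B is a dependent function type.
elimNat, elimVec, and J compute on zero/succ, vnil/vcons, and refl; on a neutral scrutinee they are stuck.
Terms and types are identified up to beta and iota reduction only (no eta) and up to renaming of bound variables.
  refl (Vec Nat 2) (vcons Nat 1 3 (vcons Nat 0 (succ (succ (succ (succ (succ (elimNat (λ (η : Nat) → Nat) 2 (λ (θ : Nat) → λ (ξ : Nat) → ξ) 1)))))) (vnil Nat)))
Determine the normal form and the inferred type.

reduced normal form:
  refl (Vec Nat 2) (vcons Nat 1 3 (vcons Nat 0 7 (vnil Nat)))
type:
  Eq (Vec Nat 2) (vcons Nat 1 3 (vcons Nat 0 7 (vnil Nat))) (vcons Nat 1 3 (vcons Nat 0 7 (vnil Nat)))
observation: the term reaches its normal form after 4 normal-order steps.


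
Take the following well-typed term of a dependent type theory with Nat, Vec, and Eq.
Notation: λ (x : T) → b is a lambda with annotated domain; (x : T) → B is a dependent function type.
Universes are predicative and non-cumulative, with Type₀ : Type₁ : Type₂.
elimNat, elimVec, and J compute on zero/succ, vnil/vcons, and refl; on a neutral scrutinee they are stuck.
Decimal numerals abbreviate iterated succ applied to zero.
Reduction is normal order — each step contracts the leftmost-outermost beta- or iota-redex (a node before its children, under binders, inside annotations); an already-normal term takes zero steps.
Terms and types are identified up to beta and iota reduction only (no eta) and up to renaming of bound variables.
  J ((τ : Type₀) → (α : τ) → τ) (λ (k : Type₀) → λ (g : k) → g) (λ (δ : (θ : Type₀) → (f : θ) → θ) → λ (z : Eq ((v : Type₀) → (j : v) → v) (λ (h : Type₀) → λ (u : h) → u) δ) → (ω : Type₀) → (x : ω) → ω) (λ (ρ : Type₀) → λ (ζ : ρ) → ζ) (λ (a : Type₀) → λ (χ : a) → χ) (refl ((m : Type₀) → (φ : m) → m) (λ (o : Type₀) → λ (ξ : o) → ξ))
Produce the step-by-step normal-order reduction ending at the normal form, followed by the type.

reduction (normal order):
  J ((τ : Type₀) → (α : τ) → τ) (λ (k : Type₀) → λ (g : k) → g) (λ (δ : (θ : Type₀) → (f : θ) → θ) → λ (z : Eq ((v : Type₀) → (j : v) → v) (λ (h : Type₀) → λ (u : h) → u) δ) → (ω : Type₀) → (x : ω) → ω) (λ (ρ : Type₀) → λ (ζ : ρ) → ζ) (λ (a : Type₀) → λ (χ : a) → χ) (refl ((m : Type₀) → (φ : m) → m) (λ (o : Type₀) → λ (ξ : o) → ξ))
  ~> λ (τ : Type₀) → λ (α : τ) → α
the term's type:
  (τ : Type₀) → (α : τ) → τ


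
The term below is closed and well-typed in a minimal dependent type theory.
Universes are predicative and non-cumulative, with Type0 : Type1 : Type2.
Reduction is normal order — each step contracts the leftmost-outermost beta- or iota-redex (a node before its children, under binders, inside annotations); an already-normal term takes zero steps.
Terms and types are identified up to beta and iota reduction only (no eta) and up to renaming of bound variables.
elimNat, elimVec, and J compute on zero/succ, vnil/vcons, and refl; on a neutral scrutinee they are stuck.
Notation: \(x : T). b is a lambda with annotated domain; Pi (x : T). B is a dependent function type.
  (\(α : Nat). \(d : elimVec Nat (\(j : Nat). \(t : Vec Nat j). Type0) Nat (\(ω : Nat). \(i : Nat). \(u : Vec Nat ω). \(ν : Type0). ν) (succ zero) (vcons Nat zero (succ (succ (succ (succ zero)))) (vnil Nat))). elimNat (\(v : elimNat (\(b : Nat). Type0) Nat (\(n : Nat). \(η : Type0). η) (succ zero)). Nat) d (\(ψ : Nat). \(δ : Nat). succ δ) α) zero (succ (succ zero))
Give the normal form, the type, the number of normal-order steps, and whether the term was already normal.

normal form:
  succ (succ zero)
inferred type:
  Nat
steps to reach normal form (normal order): 3
term was already normal: no
first contracted redex: a beta-redex


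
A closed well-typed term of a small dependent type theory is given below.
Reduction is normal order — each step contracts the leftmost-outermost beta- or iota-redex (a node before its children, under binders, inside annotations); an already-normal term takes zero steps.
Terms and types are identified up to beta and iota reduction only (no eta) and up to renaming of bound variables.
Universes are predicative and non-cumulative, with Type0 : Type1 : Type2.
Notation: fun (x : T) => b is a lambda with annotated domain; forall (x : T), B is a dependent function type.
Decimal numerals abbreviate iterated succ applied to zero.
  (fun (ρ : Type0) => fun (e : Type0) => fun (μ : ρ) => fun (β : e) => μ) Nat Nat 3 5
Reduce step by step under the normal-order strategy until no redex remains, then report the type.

normal-order reduction sequence:
  (fun (ρ : Type0) => fun (e : Type0) => fun (μ : ρ) => fun (β : e) => μ) Nat Nat 3 5
  ~> (fun (ρ : Type0) => fun (e : Nat) => fun (μ : ρ) => e) Nat 3 5
  ~> (fun (ρ : Nat) => fun (e : Nat) => ρ) 3 5
  ~> (fun (ρ : Nat) => 3) 5
  ~> 3
type:
  Nat


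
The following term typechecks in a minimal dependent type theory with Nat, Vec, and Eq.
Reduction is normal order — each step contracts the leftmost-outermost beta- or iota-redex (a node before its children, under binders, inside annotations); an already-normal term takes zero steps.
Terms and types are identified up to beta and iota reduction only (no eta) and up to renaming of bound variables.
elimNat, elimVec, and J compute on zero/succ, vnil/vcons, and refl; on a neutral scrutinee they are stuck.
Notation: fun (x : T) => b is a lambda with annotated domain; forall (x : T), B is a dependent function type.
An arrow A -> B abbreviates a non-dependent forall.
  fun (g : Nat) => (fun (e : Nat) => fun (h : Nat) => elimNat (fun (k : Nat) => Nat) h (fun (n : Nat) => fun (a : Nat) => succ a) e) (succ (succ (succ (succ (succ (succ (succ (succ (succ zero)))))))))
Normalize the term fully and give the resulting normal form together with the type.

resulting normal form:
  fun (g : Nat) => fun (e : Nat) => succ (succ (succ (succ (succ (succ (succ (succ (succ e))))))))
type:
  Nat -> Nat -> Nat
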